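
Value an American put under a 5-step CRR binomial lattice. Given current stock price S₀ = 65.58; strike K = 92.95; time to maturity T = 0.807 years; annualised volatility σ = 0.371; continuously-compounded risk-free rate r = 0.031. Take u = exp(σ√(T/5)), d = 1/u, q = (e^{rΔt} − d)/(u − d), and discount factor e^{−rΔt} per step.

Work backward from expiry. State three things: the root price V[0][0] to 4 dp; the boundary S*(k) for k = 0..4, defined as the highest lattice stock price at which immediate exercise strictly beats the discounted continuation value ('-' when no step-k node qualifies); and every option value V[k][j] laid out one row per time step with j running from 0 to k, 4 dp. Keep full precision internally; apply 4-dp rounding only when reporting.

Δt=0.16140  u=1.16073  d=0.86153  q=0.47957  discount=0.99501
step 5 (expiry): payoffs max(K−S,0) = 61.8244 51.0147 36.4510 16.8294 0.0000 0.0000
step 4: (k=4,j=0): S=36.1284, (K−S)⁺=56.8216, hold=56.3577 ⇒ V=56.8216 exercise | (k=4,j=1): S=48.6755, (K−S)⁺=44.2745, hold=43.8106 ⇒ V=44.2745 exercise | (k=4,j=2): S=65.5800, (K−S)⁺=27.3700, hold=26.9061 ⇒ V=27.3700 exercise | (k=4,j=3): S=88.3553, (K−S)⁺=4.5947, hold=8.7148 ⇒ V=8.7148 continue | (k=4,j=4): S=119.0403, (K−S)⁺=0.0000, hold=0.0000 ⇒ V=0.0000 continue  boundary S*=65.5800
step 3: (k=3,j=0): S=41.9353, (K−S)⁺=51.0147, hold=50.5508 ⇒ V=51.0147 exercise | (k=3,j=1): S=56.4990, (K−S)⁺=36.4510, hold=35.9871 ⇒ V=36.4510 exercise | (k=3,j=2): S=76.1206, (K−S)⁺=16.8294, hold=18.3316 ⇒ V=18.3316 continue | (k=3,j=3): S=102.5565, (K−S)⁺=0.0000, hold=4.5128 ⇒ V=4.5128 continue  boundary S*=56.4990
step 2: (k=2,j=0): S=48.6755, (K−S)⁺=44.2745, hold=43.8106 ⇒ V=44.2745 exercise | (k=2,j=1): S=65.5800, (K−S)⁺=27.3700, hold=27.6229 ⇒ V=27.6229 continue | (k=2,j=2): S=88.3553, (K−S)⁺=4.5947, hold=11.6461 ⇒ V=11.6461 continue  boundary S*=48.6755
step 1: (k=1,j=0): S=56.4990, (K−S)⁺=36.4510, hold=36.1078 ⇒ V=36.4510 exercise | (k=1,j=1): S=76.1206, (K−S)⁺=16.8294, hold=19.8612 ⇒ V=19.8612 continue  boundary S*=56.4990
step 0: (k=0,j=0): S=65.5800, (K−S)⁺=27.3700, hold=28.3528 ⇒ V=28.3528 continue  boundary S*=-

price = 28.3528
boundary = - 56.4990 48.6755 56.4990 65.5800
tree:
28.3528
36.4510 19.8612
44.2745 27.6229 11.6461
51.0147 36.4510 18.3316 4.5128
56.8216 44.2745 27.3700 8.7148 0.0000
61.8244 51.0147 36.4510 16.8294 0.0000 0.0000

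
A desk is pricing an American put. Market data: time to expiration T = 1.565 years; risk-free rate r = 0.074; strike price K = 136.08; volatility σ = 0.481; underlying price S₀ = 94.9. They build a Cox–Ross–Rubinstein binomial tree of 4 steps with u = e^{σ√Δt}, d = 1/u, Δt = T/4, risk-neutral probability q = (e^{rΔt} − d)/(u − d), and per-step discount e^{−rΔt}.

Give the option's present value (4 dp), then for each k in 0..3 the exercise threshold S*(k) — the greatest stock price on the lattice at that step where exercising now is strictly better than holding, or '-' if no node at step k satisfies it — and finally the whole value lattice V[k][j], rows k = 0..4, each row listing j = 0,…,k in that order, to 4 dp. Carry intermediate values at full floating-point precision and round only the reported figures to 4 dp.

params: Δt=0.39125 u=1.35103 d=0.74018 q=0.47344 e^(-rΔt)=0.97146
t_4 payoffs: 107.5954 84.0878 41.1800 0.0000 0.0000
t_3: node(3,0) S=38.4834 payoff=97.5966 vs cont=93.7132 → 97.5966 [stop]  node(3,1) S=70.2428 payoff=65.8372 vs cont=61.9538 → 65.8372 [stop]  node(3,2) S=128.2125 payoff=7.8675 vs cont=21.0651 → 21.0651 [wait]  node(3,3) S=234.0231 payoff=0.0000 vs cont=0.0000 → 0.0000 [wait]  ⇒ S*(3)=70.2428
t_2: node(2,0) S=51.9922 payoff=84.0878 vs cont=80.2045 → 84.0878 [stop]  node(2,1) S=94.9000 payoff=41.1800 vs cont=43.3665 → 43.3665 [wait]  node(2,2) S=173.2186 payoff=0.0000 vs cont=10.7756 → 10.7756 [wait]  ⇒ S*(2)=51.9922
t_1: node(1,0) S=70.2428 payoff=65.8372 vs cont=62.9594 → 65.8372 [stop]  node(1,1) S=128.2125 payoff=7.8675 vs cont=27.1396 → 27.1396 [wait]  ⇒ S*(1)=70.2428
t_0: node(0,0) S=94.9000 payoff=41.1800 vs cont=46.1604 → 46.1604 [wait]  ⇒ S*(0)=-

price = 46.1604
boundary = - 70.2428 51.9922 70.2428
tree:
46.1604
65.8372 27.1396
84.0878 43.3665 10.7756
97.5966 65.8372 21.0651 0.0000
107.5954 84.0878 41.1800 0.0000 0.0000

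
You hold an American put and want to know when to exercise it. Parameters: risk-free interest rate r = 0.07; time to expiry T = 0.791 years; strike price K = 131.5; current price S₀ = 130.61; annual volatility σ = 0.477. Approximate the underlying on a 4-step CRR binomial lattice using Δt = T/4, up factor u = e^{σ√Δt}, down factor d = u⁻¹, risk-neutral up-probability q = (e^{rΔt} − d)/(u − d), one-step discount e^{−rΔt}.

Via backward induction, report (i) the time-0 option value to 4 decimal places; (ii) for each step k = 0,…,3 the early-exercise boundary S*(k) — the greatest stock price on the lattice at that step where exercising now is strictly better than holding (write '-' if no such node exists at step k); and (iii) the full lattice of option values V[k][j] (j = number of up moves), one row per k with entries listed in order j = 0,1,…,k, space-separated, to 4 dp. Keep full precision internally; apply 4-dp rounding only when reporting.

Δt=0.19775, u=1.23629, d=0.80887, q=0.47978, disc=e^(-rΔt)=0.98625
k=4 terminal: V=max(K-S,0) → 75.5899 46.0458 0.8900 0.0000 0.0000
k=3: j=0 S=69.1213 intr=62.3787 cont=60.5709 V=62.3787[EX]; j=1 S=105.6465 intr=25.8535 cont=24.0458 V=25.8535[EX]; j=2 S=161.4723 intr=0.0000 cont=0.4566 V=0.4566[hold]; j=3 S=246.7976 intr=0.0000 cont=0.0000 V=0.0000[hold]  S*(3)=105.6465
k=2: j=0 S=85.4542 intr=46.0458 cont=44.2380 V=46.0458[EX]; j=1 S=130.6100 intr=0.8900 cont=13.4807 V=13.4807[hold]; j=2 S=199.6271 intr=0.0000 cont=0.2343 V=0.2343[hold]  S*(2)=85.4542
k=1: j=0 S=105.6465 intr=25.8535 cont=30.0035 V=30.0035[hold]; j=1 S=161.4723 intr=0.0000 cont=7.0274 V=7.0274[hold]  S*(1)=-
k=0: j=0 S=130.6100 intr=0.8900 cont=18.7191 V=18.7191[hold]  S*(0)=-

price = 18.7191
boundary = - - 85.4542 105.6465
tree:
18.7191
30.0035 7.0274
46.0458 13.4807 0.2343
62.3787 25.8535 0.4566 0.0000
75.5899 46.0458 0.8900 0.0000 0.0000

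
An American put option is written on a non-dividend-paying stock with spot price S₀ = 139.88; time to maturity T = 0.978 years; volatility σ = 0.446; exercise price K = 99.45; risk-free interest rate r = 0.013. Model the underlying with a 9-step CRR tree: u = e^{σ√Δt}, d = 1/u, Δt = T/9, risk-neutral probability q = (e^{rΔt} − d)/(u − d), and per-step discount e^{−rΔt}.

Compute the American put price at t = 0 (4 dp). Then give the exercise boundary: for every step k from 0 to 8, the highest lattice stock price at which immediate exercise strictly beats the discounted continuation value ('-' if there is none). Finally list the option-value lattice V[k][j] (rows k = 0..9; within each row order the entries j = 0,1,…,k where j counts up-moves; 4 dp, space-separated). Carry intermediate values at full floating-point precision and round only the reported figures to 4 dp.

Δt=0.10867  u=1.15838  d=0.86327  q=0.46810  discount=0.99859
step 9 (expiry): payoffs max(K−S,0) = 62.2025 49.4697 32.3842 9.4582 0.0000 0.0000 0.0000 0.0000 0.0000 0.0000
step 8: (k=8,j=0): S=43.1467, (K−S)⁺=56.3033, hold=56.1629 ⇒ V=56.3033 exercise | (k=8,j=1): S=57.8962, (K−S)⁺=41.5538, hold=41.4134 ⇒ V=41.5538 exercise | (k=8,j=2): S=77.6876, (K−S)⁺=21.7624, hold=21.6220 ⇒ V=21.7624 exercise | (k=8,j=3): S=104.2446, (K−S)⁺=0.0000, hold=5.0237 ⇒ V=5.0237 continue | (k=8,j=4): S=139.8800, (K−S)⁺=0.0000, hold=0.0000 ⇒ V=0.0000 continue | (k=8,j=5): S=187.6971, (K−S)⁺=0.0000, hold=0.0000 ⇒ V=0.0000 continue | (k=8,j=6): S=251.8601, (K−S)⁺=0.0000, hold=0.0000 ⇒ V=0.0000 continue | (k=8,j=7): S=337.9569, (K−S)⁺=0.0000, hold=0.0000 ⇒ V=0.0000 continue | (k=8,j=8): S=453.4853, (K−S)⁺=0.0000, hold=0.0000 ⇒ V=0.0000 continue  boundary S*=77.6876
step 7: (k=7,j=0): S=49.9803, (K−S)⁺=49.4697, hold=49.3293 ⇒ V=49.4697 exercise | (k=7,j=1): S=67.0658, (K−S)⁺=32.3842, hold=32.2438 ⇒ V=32.3842 exercise | (k=7,j=2): S=89.9918, (K−S)⁺=9.4582, hold=13.9073 ⇒ V=13.9073 continue | (k=7,j=3): S=120.7549, (K−S)⁺=0.0000, hold=2.6683 ⇒ V=2.6683 continue | (k=7,j=4): S=162.0342, (K−S)⁺=0.0000, hold=0.0000 ⇒ V=0.0000 continue | (k=7,j=5): S=217.4245, (K−S)⁺=0.0000, hold=0.0000 ⇒ V=0.0000 continue | (k=7,j=6): S=291.7497, (K−S)⁺=0.0000, hold=0.0000 ⇒ V=0.0000 continue | (k=7,j=7): S=391.4824, (K−S)⁺=0.0000, hold=0.0000 ⇒ V=0.0000 continue  boundary S*=67.0658
step 6: (k=6,j=0): S=57.8962, (K−S)⁺=41.5538, hold=41.4134 ⇒ V=41.5538 exercise | (k=6,j=1): S=77.6876, (K−S)⁺=21.7624, hold=23.7017 ⇒ V=23.7017 continue | (k=6,j=2): S=104.2446, (K−S)⁺=0.0000, hold=8.6341 ⇒ V=8.6341 continue | (k=6,j=3): S=139.8800, (K−S)⁺=0.0000, hold=1.4173 ⇒ V=1.4173 continue | (k=6,j=4): S=187.6971, (K−S)⁺=0.0000, hold=0.0000 ⇒ V=0.0000 continue | (k=6,j=5): S=251.8601, (K−S)⁺=0.0000, hold=0.0000 ⇒ V=0.0000 continue | (k=6,j=6): S=337.9569, (K−S)⁺=0.0000, hold=0.0000 ⇒ V=0.0000 continue  boundary S*=57.8962
step 5: (k=5,j=0): S=67.0658, (K−S)⁺=32.3842, hold=33.1504 ⇒ V=33.1504 continue | (k=5,j=1): S=89.9918, (K−S)⁺=9.4582, hold=16.6251 ⇒ V=16.6251 continue | (k=5,j=2): S=120.7549, (K−S)⁺=0.0000, hold=5.2485 ⇒ V=5.2485 continue | (k=5,j=3): S=162.0342, (K−S)⁺=0.0000, hold=0.7528 ⇒ V=0.7528 continue | (k=5,j=4): S=217.4245, (K−S)⁺=0.0000, hold=0.0000 ⇒ V=0.0000 continue | (k=5,j=5): S=291.7497, (K−S)⁺=0.0000, hold=0.0000 ⇒ V=0.0000 continue  boundary S*=-
step 4: (k=4,j=0): S=77.6876, (K−S)⁺=21.7624, hold=25.3790 ⇒ V=25.3790 continue | (k=4,j=1): S=104.2446, (K−S)⁺=0.0000, hold=11.2837 ⇒ V=11.2837 continue | (k=4,j=2): S=139.8800, (K−S)⁺=0.0000, hold=3.1396 ⇒ V=3.1396 continue | (k=4,j=3): S=187.6971, (K−S)⁺=0.0000, hold=0.3998 ⇒ V=0.3998 continue | (k=4,j=4): S=251.8601, (K−S)⁺=0.0000, hold=0.0000 ⇒ V=0.0000 continue  boundary S*=-
step 3: (k=3,j=0): S=89.9918, (K−S)⁺=9.4582, hold=18.7545 ⇒ V=18.7545 continue | (k=3,j=1): S=120.7549, (K−S)⁺=0.0000, hold=7.4609 ⇒ V=7.4609 continue | (k=3,j=2): S=162.0342, (K−S)⁺=0.0000, hold=1.8545 ⇒ V=1.8545 continue | (k=3,j=3): S=217.4245, (K−S)⁺=0.0000, hold=0.2124 ⇒ V=0.2124 continue  boundary S*=-
step 2: (k=2,j=0): S=104.2446, (K−S)⁺=0.0000, hold=13.4489 ⇒ V=13.4489 continue | (k=2,j=1): S=139.8800, (K−S)⁺=0.0000, hold=4.8297 ⇒ V=4.8297 continue | (k=2,j=2): S=187.6971, (K−S)⁺=0.0000, hold=1.0843 ⇒ V=1.0843 continue  boundary S*=-
step 1: (k=1,j=0): S=120.7549, (K−S)⁺=0.0000, hold=9.4010 ⇒ V=9.4010 continue | (k=1,j=1): S=162.0342, (K−S)⁺=0.0000, hold=3.0721 ⇒ V=3.0721 continue  boundary S*=-
step 0: (k=0,j=0): S=139.8800, (K−S)⁺=0.0000, hold=6.4294 ⇒ V=6.4294 continue  boundary S*=-

price = 6.4294
boundary = - - - - - - 57.8962 67.0658 77.6876
tree:
6.4294
9.4010 3.0721
13.4489 4.8297 1.0843
18.7545 7.4609 1.8545 0.2124
25.3790 11.2837 3.1396 0.3998 0.0000
33.1504 16.6251 5.2485 0.7528 0.0000 0.0000
41.5538 23.7017 8.6341 1.4173 0.0000 0.0000 0.0000
49.4697 32.3842 13.9073 2.6683 0.0000 0.0000 0.0000 0.0000
56.3033 41.5538 21.7624 5.0237 0.0000 0.0000 0.0000 0.0000 0.0000
62.2025 49.4697 32.3842 9.4582 0.0000 0.0000 0.0000 0.0000 0.0000 0.0000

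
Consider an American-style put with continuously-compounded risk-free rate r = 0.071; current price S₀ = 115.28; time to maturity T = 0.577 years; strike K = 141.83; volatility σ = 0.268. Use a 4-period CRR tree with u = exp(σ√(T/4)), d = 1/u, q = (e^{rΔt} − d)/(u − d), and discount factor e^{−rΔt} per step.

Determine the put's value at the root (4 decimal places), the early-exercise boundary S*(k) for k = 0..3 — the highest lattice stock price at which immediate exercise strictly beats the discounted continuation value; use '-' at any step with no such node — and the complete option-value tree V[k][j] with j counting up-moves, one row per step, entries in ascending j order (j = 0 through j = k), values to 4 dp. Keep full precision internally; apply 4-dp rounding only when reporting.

price = 26.5500
boundary = 115.2800 104.1234 115.2800 127.6320
tree:
26.5500
37.7066 16.0164
47.7835 26.5500 6.8022
56.8851 37.7066 14.1980 0.2456
65.1059 47.7835 26.5500 0.5225 0.0000

params: Δt=0.14425 u=1.10715 d=0.90322 q=0.52506 e^(-rΔt)=0.98981
t_4 payoffs: 65.1059 47.7835 26.5500 0.5225 0.0000
t_3: node(3,0) S=84.9449 payoff=56.8851 vs cont=55.4399 → 56.8851 [stop]  node(3,1) S=104.1234 payoff=37.7066 vs cont=36.2614 → 37.7066 [stop]  node(3,2) S=127.6320 payoff=14.1980 vs cont=12.7528 → 14.1980 [stop]  node(3,3) S=156.4482 payoff=0.0000 vs cont=0.2456 → 0.2456 [wait]  ⇒ S*(3)=127.6320
t_2: node(2,0) S=94.0465 payoff=47.7835 vs cont=46.3383 → 47.7835 [stop]  node(2,1) S=115.2800 payoff=26.5500 vs cont=25.1048 → 26.5500 [stop]  node(2,2) S=141.3075 payoff=0.5225 vs cont=6.8022 → 6.8022 [wait]  ⇒ S*(2)=115.2800
t_1: node(1,0) S=104.1234 payoff=37.7066 vs cont=36.2614 → 37.7066 [stop]  node(1,1) S=127.6320 payoff=14.1980 vs cont=16.0164 → 16.0164 [wait]  ⇒ S*(1)=104.1234
t_0: node(0,0) S=115.2800 payoff=26.5500 vs cont=26.0499 → 26.5500 [stop]  ⇒ S*(0)=115.2800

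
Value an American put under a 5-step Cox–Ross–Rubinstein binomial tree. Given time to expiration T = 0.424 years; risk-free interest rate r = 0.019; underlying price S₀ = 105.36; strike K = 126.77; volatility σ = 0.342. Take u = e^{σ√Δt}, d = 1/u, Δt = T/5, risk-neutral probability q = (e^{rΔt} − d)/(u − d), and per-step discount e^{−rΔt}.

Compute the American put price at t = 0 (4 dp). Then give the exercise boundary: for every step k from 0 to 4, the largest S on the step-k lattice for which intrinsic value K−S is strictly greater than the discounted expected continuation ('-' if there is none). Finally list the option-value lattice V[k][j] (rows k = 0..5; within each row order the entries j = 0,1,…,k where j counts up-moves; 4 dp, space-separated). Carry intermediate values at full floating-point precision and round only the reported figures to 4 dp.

params: Δt=0.08480 u=1.10472 d=0.90521 q=0.48320 e^(-rΔt)=0.99839
t_5 payoffs: 62.7354 48.6218 31.3974 10.3767 0.0000 0.0000
t_4: node(4,0) S=70.7403 payoff=56.0297 vs cont=55.8256 → 56.0297 [stop]  node(4,1) S=86.3319 payoff=40.4381 vs cont=40.2340 → 40.4381 [stop]  node(4,2) S=105.3600 payoff=21.4100 vs cont=21.2059 → 21.4100 [stop]  node(4,3) S=128.5820 payoff=0.0000 vs cont=5.3540 → 5.3540 [wait]  node(4,4) S=156.9223 payoff=0.0000 vs cont=0.0000 → 0.0000 [wait]  ⇒ S*(4)=105.3600
t_3: node(3,0) S=78.1482 payoff=48.6218 vs cont=48.4177 → 48.6218 [stop]  node(3,1) S=95.3726 payoff=31.3974 vs cont=31.1933 → 31.3974 [stop]  node(3,2) S=116.3933 payoff=10.3767 vs cont=13.6297 → 13.6297 [wait]  node(3,3) S=142.0471 payoff=0.0000 vs cont=2.7625 → 2.7625 [wait]  ⇒ S*(3)=95.3726
t_2: node(2,0) S=86.3319 payoff=40.4381 vs cont=40.2340 → 40.4381 [stop]  node(2,1) S=105.3600 payoff=21.4100 vs cont=22.7752 → 22.7752 [wait]  node(2,2) S=128.5820 payoff=0.0000 vs cont=8.3651 → 8.3651 [wait]  ⇒ S*(2)=86.3319
t_1: node(1,0) S=95.3726 payoff=31.3974 vs cont=31.8520 → 31.8520 [wait]  node(1,1) S=116.3933 payoff=10.3767 vs cont=15.7867 → 15.7867 [wait]  ⇒ S*(1)=-
t_0: node(0,0) S=105.3600 payoff=21.4100 vs cont=24.0504 → 24.0504 [wait]  ⇒ S*(0)=-

price = 24.0504
boundary = - - 86.3319 95.3726 105.3600
tree:
24.0504
31.8520 15.7867
40.4381 22.7752 8.3651
48.6218 31.3974 13.6297 2.7625
56.0297 40.4381 21.4100 5.3540 0.0000
62.7354 48.6218 31.3974 10.3767 0.0000 0.0000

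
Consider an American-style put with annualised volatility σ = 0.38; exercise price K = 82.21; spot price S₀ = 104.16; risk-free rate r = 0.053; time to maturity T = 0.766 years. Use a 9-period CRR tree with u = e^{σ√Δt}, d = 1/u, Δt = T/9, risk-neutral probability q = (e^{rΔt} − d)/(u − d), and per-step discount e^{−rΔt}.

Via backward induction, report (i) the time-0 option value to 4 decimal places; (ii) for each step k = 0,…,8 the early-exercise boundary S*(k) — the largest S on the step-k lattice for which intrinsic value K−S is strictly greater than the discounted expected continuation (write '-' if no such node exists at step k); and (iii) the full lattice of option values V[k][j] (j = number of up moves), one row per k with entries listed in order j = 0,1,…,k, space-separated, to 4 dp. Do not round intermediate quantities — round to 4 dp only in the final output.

price = 3.6818
boundary = - - - - - 59.8371 53.5580 59.8371 66.8523
tree:
3.6818
5.5887 1.7518
8.2840 2.8644 0.6222
11.9422 4.5930 1.1107 0.1248
16.6619 7.1915 1.9591 0.2471 0.0000
22.3729 10.9336 3.4039 0.4893 0.0000 0.0000
28.6520 16.0172 5.7990 0.9688 0.0000 0.0000 0.0000
34.2722 22.3729 9.6192 1.9182 0.0000 0.0000 0.0000 0.0000
39.3026 28.6520 15.3577 3.7980 0.0000 0.0000 0.0000 0.0000 0.0000
43.8051 34.2722 22.3729 7.5200 0.0000 0.0000 0.0000 0.0000 0.0000 0.0000

params: Δt=0.08511 u=1.11724 d=0.89506 q=0.49266 e^(-rΔt)=0.99550
t_9 payoffs: 43.8051 34.2722 22.3729 7.5200 0.0000 0.0000 0.0000 0.0000 0.0000 0.0000
t_8: node(8,0) S=42.9074 payoff=39.3026 vs cont=38.9326 → 39.3026 [stop]  node(8,1) S=53.5580 payoff=28.6520 vs cont=28.2820 → 28.6520 [stop]  node(8,2) S=66.8523 payoff=15.3577 vs cont=14.9877 → 15.3577 [stop]  node(8,3) S=83.4466 payoff=0.0000 vs cont=3.7980 → 3.7980 [wait]  node(8,4) S=104.1600 payoff=0.0000 vs cont=0.0000 → 0.0000 [wait]  node(8,5) S=130.0149 payoff=0.0000 vs cont=0.0000 → 0.0000 [wait]  node(8,6) S=162.2876 payoff=0.0000 vs cont=0.0000 → 0.0000 [wait]  node(8,7) S=202.5711 payoff=0.0000 vs cont=0.0000 → 0.0000 [wait]  node(8,8) S=252.8539 payoff=0.0000 vs cont=0.0000 → 0.0000 [wait]  ⇒ S*(8)=66.8523
t_7: node(7,0) S=47.9378 payoff=34.2722 vs cont=33.9022 → 34.2722 [stop]  node(7,1) S=59.8371 payoff=22.3729 vs cont=22.0029 → 22.3729 [stop]  node(7,2) S=74.6900 payoff=7.5200 vs cont=9.6192 → 9.6192 [wait]  node(7,3) S=93.2298 payoff=0.0000 vs cont=1.9182 → 1.9182 [wait]  node(7,4) S=116.3716 payoff=0.0000 vs cont=0.0000 → 0.0000 [wait]  node(7,5) S=145.2577 payoff=0.0000 vs cont=0.0000 → 0.0000 [wait]  node(7,6) S=181.3140 payoff=0.0000 vs cont=0.0000 → 0.0000 [wait]  node(7,7) S=226.3204 payoff=0.0000 vs cont=0.0000 → 0.0000 [wait]  ⇒ S*(7)=59.8371
t_6: node(6,0) S=53.5580 payoff=28.6520 vs cont=28.2820 → 28.6520 [stop]  node(6,1) S=66.8523 payoff=15.3577 vs cont=16.0172 → 16.0172 [wait]  node(6,2) S=83.4466 payoff=0.0000 vs cont=5.7990 → 5.7990 [wait]  node(6,3) S=104.1600 payoff=0.0000 vs cont=0.9688 → 0.9688 [wait]  node(6,4) S=130.0149 payoff=0.0000 vs cont=0.0000 → 0.0000 [wait]  node(6,5) S=162.2876 payoff=0.0000 vs cont=0.0000 → 0.0000 [wait]  node(6,6) S=202.5711 payoff=0.0000 vs cont=0.0000 → 0.0000 [wait]  ⇒ S*(6)=53.5580
t_5: node(5,0) S=59.8371 payoff=22.3729 vs cont=22.3264 → 22.3729 [stop]  node(5,1) S=74.6900 payoff=7.5200 vs cont=10.9336 → 10.9336 [wait]  node(5,2) S=93.2298 payoff=0.0000 vs cont=3.4039 → 3.4039 [wait]  node(5,3) S=116.3716 payoff=0.0000 vs cont=0.4893 → 0.4893 [wait]  node(5,4) S=145.2577 payoff=0.0000 vs cont=0.0000 → 0.0000 [wait]  node(5,5) S=181.3140 payoff=0.0000 vs cont=0.0000 → 0.0000 [wait]  ⇒ S*(5)=59.8371
t_4: node(4,0) S=66.8523 payoff=15.3577 vs cont=16.6619 → 16.6619 [wait]  node(4,1) S=83.4466 payoff=0.0000 vs cont=7.1915 → 7.1915 [wait]  node(4,2) S=104.1600 payoff=0.0000 vs cont=1.9591 → 1.9591 [wait]  node(4,3) S=130.0149 payoff=0.0000 vs cont=0.2471 → 0.2471 [wait]  node(4,4) S=162.2876 payoff=0.0000 vs cont=0.0000 → 0.0000 [wait]  ⇒ S*(4)=-
t_3: node(3,0) S=74.6900 payoff=7.5200 vs cont=11.9422 → 11.9422 [wait]  node(3,1) S=93.2298 payoff=0.0000 vs cont=4.5930 → 4.5930 [wait]  node(3,2) S=116.3716 payoff=0.0000 vs cont=1.1107 → 1.1107 [wait]  node(3,3) S=145.2577 payoff=0.0000 vs cont=0.1248 → 0.1248 [wait]  ⇒ S*(3)=-
t_2: node(2,0) S=83.4466 payoff=0.0000 vs cont=8.2840 → 8.2840 [wait]  node(2,1) S=104.1600 payoff=0.0000 vs cont=2.8644 → 2.8644 [wait]  node(2,2) S=130.0149 payoff=0.0000 vs cont=0.6222 → 0.6222 [wait]  ⇒ S*(2)=-
t_1: node(1,0) S=93.2298 payoff=0.0000 vs cont=5.5887 → 5.5887 [wait]  node(1,1) S=116.3716 payoff=0.0000 vs cont=1.7518 → 1.7518 [wait]  ⇒ S*(1)=-
t_0: node(0,0) S=104.1600 payoff=0.0000 vs cont=3.6818 → 3.6818 [wait]  ⇒ S*(0)=-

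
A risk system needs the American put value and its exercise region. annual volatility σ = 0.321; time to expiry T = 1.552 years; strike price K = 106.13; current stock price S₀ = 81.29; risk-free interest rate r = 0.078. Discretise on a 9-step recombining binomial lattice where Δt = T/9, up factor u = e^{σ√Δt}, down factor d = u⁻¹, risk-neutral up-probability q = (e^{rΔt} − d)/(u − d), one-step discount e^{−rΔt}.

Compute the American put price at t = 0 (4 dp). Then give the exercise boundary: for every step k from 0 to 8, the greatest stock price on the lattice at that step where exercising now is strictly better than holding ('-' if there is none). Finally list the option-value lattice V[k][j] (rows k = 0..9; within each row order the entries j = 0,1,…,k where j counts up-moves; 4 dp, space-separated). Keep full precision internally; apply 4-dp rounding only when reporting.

params: Δt=0.17244 u=1.14259 d=0.87520 q=0.51737 e^(-rΔt)=0.98664
t_9 payoffs: 81.6385 74.1560 64.3873 51.6342 34.9848 13.2487 0.0000 0.0000 0.0000 0.0000
t_8: node(8,0) S=27.9838 payoff=78.1462 vs cont=76.7283 → 78.1462 [stop]  node(8,1) S=36.5333 payoff=69.5967 vs cont=68.1787 → 69.5967 [stop]  node(8,2) S=47.6949 payoff=58.4351 vs cont=57.0172 → 58.4351 [stop]  node(8,3) S=62.2665 payoff=43.8635 vs cont=42.4456 → 43.8635 [stop]  node(8,4) S=81.2900 payoff=24.8400 vs cont=23.4220 → 24.8400 [stop]  node(8,5) S=106.1255 payoff=0.0045 vs cont=6.3088 → 6.3088 [wait]  node(8,6) S=138.5488 payoff=0.0000 vs cont=0.0000 → 0.0000 [wait]  node(8,7) S=180.8779 payoff=0.0000 vs cont=0.0000 → 0.0000 [wait]  node(8,8) S=236.1393 payoff=0.0000 vs cont=0.0000 → 0.0000 [wait]  ⇒ S*(8)=81.2900
t_7: node(7,0) S=31.9740 payoff=74.1560 vs cont=72.7380 → 74.1560 [stop]  node(7,1) S=41.7427 payoff=64.3873 vs cont=62.9694 → 64.3873 [stop]  node(7,2) S=54.4958 payoff=51.6342 vs cont=50.2162 → 51.6342 [stop]  node(7,3) S=71.1452 payoff=34.9848 vs cont=33.5668 → 34.9848 [stop]  node(7,4) S=92.8813 payoff=13.2487 vs cont=15.0488 → 15.0488 [wait]  node(7,5) S=121.2582 payoff=0.0000 vs cont=3.0041 → 3.0041 [wait]  node(7,6) S=158.3048 payoff=0.0000 vs cont=0.0000 → 0.0000 [wait]  node(7,7) S=206.6697 payoff=0.0000 vs cont=0.0000 → 0.0000 [wait]  ⇒ S*(7)=71.1452
t_6: node(6,0) S=36.5333 payoff=69.5967 vs cont=68.1787 → 69.5967 [stop]  node(6,1) S=47.6949 payoff=58.4351 vs cont=57.0172 → 58.4351 [stop]  node(6,2) S=62.2665 payoff=43.8635 vs cont=42.4456 → 43.8635 [stop]  node(6,3) S=81.2900 payoff=24.8400 vs cont=24.3409 → 24.8400 [stop]  node(6,4) S=106.1255 payoff=0.0045 vs cont=8.6995 → 8.6995 [wait]  node(6,5) S=138.5488 payoff=0.0000 vs cont=1.4305 → 1.4305 [wait]  node(6,6) S=180.8779 payoff=0.0000 vs cont=0.0000 → 0.0000 [wait]  ⇒ S*(6)=81.2900
t_5: node(5,0) S=41.7427 payoff=64.3873 vs cont=62.9694 → 64.3873 [stop]  node(5,1) S=54.4958 payoff=51.6342 vs cont=50.2162 → 51.6342 [stop]  node(5,2) S=71.1452 payoff=34.9848 vs cont=33.5668 → 34.9848 [stop]  node(5,3) S=92.8813 payoff=13.2487 vs cont=16.2691 → 16.2691 [wait]  node(5,4) S=121.2582 payoff=0.0000 vs cont=4.8728 → 4.8728 [wait]  node(5,5) S=158.3048 payoff=0.0000 vs cont=0.6812 → 0.6812 [wait]  ⇒ S*(5)=71.1452
t_4: node(4,0) S=47.6949 payoff=58.4351 vs cont=57.0172 → 58.4351 [stop]  node(4,1) S=62.2665 payoff=43.8635 vs cont=42.4456 → 43.8635 [stop]  node(4,2) S=81.2900 payoff=24.8400 vs cont=24.9638 → 24.9638 [wait]  node(4,3) S=106.1255 payoff=0.0045 vs cont=10.2344 → 10.2344 [wait]  node(4,4) S=138.5488 payoff=0.0000 vs cont=2.6681 → 2.6681 [wait]  ⇒ S*(4)=62.2665
t_3: node(3,0) S=54.4958 payoff=51.6342 vs cont=50.2162 → 51.6342 [stop]  node(3,1) S=71.1452 payoff=34.9848 vs cont=33.6300 → 34.9848 [stop]  node(3,2) S=92.8813 payoff=13.2487 vs cont=17.1116 → 17.1116 [wait]  node(3,3) S=121.2582 payoff=0.0000 vs cont=6.2354 → 6.2354 [wait]  ⇒ S*(3)=71.1452
t_2: node(2,0) S=62.2665 payoff=43.8635 vs cont=42.4456 → 43.8635 [stop]  node(2,1) S=81.2900 payoff=24.8400 vs cont=25.3939 → 25.3939 [wait]  node(2,2) S=106.1255 payoff=0.0045 vs cont=11.3312 → 11.3312 [wait]  ⇒ S*(2)=62.2665
t_1: node(1,0) S=71.1452 payoff=34.9848 vs cont=33.8496 → 34.9848 [stop]  node(1,1) S=92.8813 payoff=13.2487 vs cont=17.8762 → 17.8762 [wait]  ⇒ S*(1)=71.1452
t_0: node(0,0) S=81.2900 payoff=24.8400 vs cont=25.7842 → 25.7842 [wait]  ⇒ S*(0)=-

price = 25.7842
boundary = - 71.1452 62.2665 71.1452 62.2665 71.1452 81.2900 71.1452 81.2900
tree:
25.7842
34.9848 17.8762
43.8635 25.3939 11.3312
51.6342 34.9848 17.1116 6.2354
58.4351 43.8635 24.9638 10.2344 2.6681
64.3873 51.6342 34.9848 16.2691 4.8728 0.6812
69.5967 58.4351 43.8635 24.8400 8.6995 1.4305 0.0000
74.1560 64.3873 51.6342 34.9848 15.0488 3.0041 0.0000 0.0000
78.1462 69.5967 58.4351 43.8635 24.8400 6.3088 0.0000 0.0000 0.0000
81.6385 74.1560 64.3873 51.6342 34.9848 13.2487 0.0000 0.0000 0.0000 0.0000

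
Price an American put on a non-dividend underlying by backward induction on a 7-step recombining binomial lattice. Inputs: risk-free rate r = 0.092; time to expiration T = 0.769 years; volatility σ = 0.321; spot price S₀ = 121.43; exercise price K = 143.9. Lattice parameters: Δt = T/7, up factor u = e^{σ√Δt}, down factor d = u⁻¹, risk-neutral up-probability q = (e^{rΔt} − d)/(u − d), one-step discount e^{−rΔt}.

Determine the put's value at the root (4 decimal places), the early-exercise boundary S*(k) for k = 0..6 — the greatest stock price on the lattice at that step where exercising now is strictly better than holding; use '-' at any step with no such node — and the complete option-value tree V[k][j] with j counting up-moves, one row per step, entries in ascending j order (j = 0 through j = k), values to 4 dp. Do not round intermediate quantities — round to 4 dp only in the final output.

Δt=0.10986, u=1.11226, d=0.89907, q=0.52107, disc=e^(-rΔt)=0.98994
k=7 terminal: V=max(K-S,0) → 86.2393 72.5665 55.6517 34.7259 8.8382 0.0000 0.0000 0.0000
k=6: j=0 S=64.1338 intr=79.7662 cont=78.3192 V=79.7662[EX]; j=1 S=79.3414 intr=64.5586 cont=63.1116 V=64.5586[EX]; j=2 S=98.1551 intr=45.7449 cont=44.2978 V=45.7449[EX]; j=3 S=121.4300 intr=22.4700 cont=21.0229 V=22.4700[EX]; j=4 S=150.2239 intr=0.0000 cont=4.1903 V=4.1903[hold]; j=5 S=185.8456 intr=0.0000 cont=0.0000 V=0.0000[hold]; j=6 S=229.9139 intr=0.0000 cont=0.0000 V=0.0000[hold]  S*(6)=121.4300
k=5: j=0 S=71.3335 intr=72.5665 cont=71.1195 V=72.5665[EX]; j=1 S=88.2483 intr=55.6517 cont=54.2046 V=55.6517[EX]; j=2 S=109.1741 intr=34.7259 cont=33.2789 V=34.7259[EX]; j=3 S=135.0618 intr=8.8382 cont=12.8147 V=12.8147[hold]; j=4 S=167.0881 intr=0.0000 cont=1.9866 V=1.9866[hold]; j=5 S=206.7087 intr=0.0000 cont=0.0000 V=0.0000[hold]  S*(5)=109.1741
k=4: j=0 S=79.3414 intr=64.5586 cont=63.1116 V=64.5586[EX]; j=1 S=98.1551 intr=45.7449 cont=44.2978 V=45.7449[EX]; j=2 S=121.4300 intr=22.4700 cont=23.0742 V=23.0742[hold]; j=3 S=150.2239 intr=0.0000 cont=7.1004 V=7.1004[hold]; j=4 S=185.8456 intr=0.0000 cont=0.9419 V=0.9419[hold]  S*(4)=98.1551
k=3: j=0 S=88.2483 intr=55.6517 cont=54.2046 V=55.6517[EX]; j=1 S=109.1741 intr=34.7259 cont=33.5905 V=34.7259[EX]; j=2 S=135.0618 intr=8.8382 cont=14.6023 V=14.6023[hold]; j=3 S=167.0881 intr=0.0000 cont=3.8522 V=3.8522[hold]  S*(3)=109.1741
k=2: j=0 S=98.1551 intr=45.7449 cont=44.2978 V=45.7449[EX]; j=1 S=121.4300 intr=22.4700 cont=23.9963 V=23.9963[hold]; j=2 S=150.2239 intr=0.0000 cont=8.9102 V=8.9102[hold]  S*(2)=98.1551
k=1: j=0 S=109.1741 intr=34.7259 cont=34.0662 V=34.7259[EX]; j=1 S=135.0618 intr=8.8382 cont=15.9730 V=15.9730[hold]  S*(1)=109.1741
k=0: j=0 S=121.4300 intr=22.4700 cont=24.7033 V=24.7033[hold]  S*(0)=-

price = 24.7033
boundary = - 109.1741 98.1551 109.1741 98.1551 109.1741 121.4300
tree:
24.7033
34.7259 15.9730
45.7449 23.9963 8.9102
55.6517 34.7259 14.6023 3.8522
64.5586 45.7449 23.0742 7.1004 0.9419
72.5665 55.6517 34.7259 12.8147 1.9866 0.0000
79.7662 64.5586 45.7449 22.4700 4.1903 0.0000 0.0000
86.2393 72.5665 55.6517 34.7259 8.8382 0.0000 0.0000 0.0000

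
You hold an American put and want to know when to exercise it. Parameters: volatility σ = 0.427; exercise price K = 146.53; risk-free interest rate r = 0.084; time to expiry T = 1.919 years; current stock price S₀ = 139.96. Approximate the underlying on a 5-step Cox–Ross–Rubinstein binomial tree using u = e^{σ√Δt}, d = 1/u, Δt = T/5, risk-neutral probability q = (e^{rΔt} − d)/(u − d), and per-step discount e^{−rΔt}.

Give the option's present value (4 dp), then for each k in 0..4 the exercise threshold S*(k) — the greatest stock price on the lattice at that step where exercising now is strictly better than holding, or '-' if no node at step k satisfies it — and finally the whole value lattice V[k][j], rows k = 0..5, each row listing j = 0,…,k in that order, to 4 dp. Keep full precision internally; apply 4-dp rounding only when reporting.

Δt=0.38380, u=1.30282, d=0.76756, q=0.49546, disc=e^(-rΔt)=0.96827
k=5 terminal: V=max(K-S,0) → 109.2413 83.2381 39.1017 0.0000 0.0000 0.0000
k=4: j=0 S=48.5806 intr=97.9494 cont=93.3008 V=97.9494[EX]; j=1 S=82.4581 intr=64.0719 cont=59.4232 V=64.0719[EX]; j=2 S=139.9600 intr=6.5700 cont=19.1024 V=19.1024[hold]; j=3 S=237.5607 intr=0.0000 cont=0.0000 V=0.0000[hold]; j=4 S=403.2231 intr=0.0000 cont=0.0000 V=0.0000[hold]  S*(4)=82.4581
k=3: j=0 S=63.2919 intr=83.2381 cont=78.5895 V=83.2381[EX]; j=1 S=107.4283 intr=39.1017 cont=40.4654 V=40.4654[hold]; j=2 S=182.3431 intr=0.0000 cont=9.3321 V=9.3321[hold]; j=3 S=309.4995 intr=0.0000 cont=0.0000 V=0.0000[hold]  S*(3)=63.2919
k=2: j=0 S=82.4581 intr=64.0719 cont=60.0775 V=64.0719[EX]; j=1 S=139.9600 intr=6.5700 cont=24.2457 V=24.2457[hold]; j=2 S=237.5607 intr=0.0000 cont=4.5590 V=4.5590[hold]  S*(2)=82.4581
k=1: j=0 S=107.4283 intr=39.1017 cont=42.9328 V=42.9328[hold]; j=1 S=182.3431 intr=0.0000 cont=14.0319 V=14.0319[hold]  S*(1)=-
k=0: j=0 S=139.9600 intr=6.5700 cont=27.7058 V=27.7058[hold]  S*(0)=-

price = 27.7058
boundary = - - 82.4581 63.2919 82.4581
tree:
27.7058
42.9328 14.0319
64.0719 24.2457 4.5590
83.2381 40.4654 9.3321 0.0000
97.9494 64.0719 19.1024 0.0000 0.0000
109.2413 83.2381 39.1017 0.0000 0.0000 0.0000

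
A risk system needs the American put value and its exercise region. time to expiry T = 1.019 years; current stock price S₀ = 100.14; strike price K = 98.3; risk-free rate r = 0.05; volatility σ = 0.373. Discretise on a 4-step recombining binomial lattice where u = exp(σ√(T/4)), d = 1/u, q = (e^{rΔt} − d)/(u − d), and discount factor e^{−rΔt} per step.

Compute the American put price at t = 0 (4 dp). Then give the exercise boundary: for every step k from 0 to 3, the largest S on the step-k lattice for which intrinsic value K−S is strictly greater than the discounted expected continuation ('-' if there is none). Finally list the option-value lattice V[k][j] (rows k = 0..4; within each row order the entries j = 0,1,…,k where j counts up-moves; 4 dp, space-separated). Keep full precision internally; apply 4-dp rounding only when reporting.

params: Δt=0.25475 u=1.20715 d=0.82840 q=0.48692 e^(-rΔt)=0.98734
t_4 payoffs: 51.1414 29.5799 0.0000 0.0000 0.0000
t_3: node(3,0) S=56.9275 payoff=41.3725 vs cont=40.1283 → 41.3725 [stop]  node(3,1) S=82.9556 payoff=15.3444 vs cont=14.9848 → 15.3444 [stop]  node(3,2) S=120.8841 payoff=0.0000 vs cont=0.0000 → 0.0000 [wait]  node(3,3) S=176.1541 payoff=0.0000 vs cont=0.0000 → 0.0000 [wait]  ⇒ S*(3)=82.9556
t_2: node(2,0) S=68.7201 payoff=29.5799 vs cont=28.3357 → 29.5799 [stop]  node(2,1) S=100.1400 payoff=0.0000 vs cont=7.7733 → 7.7733 [wait]  node(2,2) S=145.9255 payoff=0.0000 vs cont=0.0000 → 0.0000 [wait]  ⇒ S*(2)=68.7201
t_1: node(1,0) S=82.9556 payoff=15.3444 vs cont=18.7219 → 18.7219 [wait]  node(1,1) S=120.8841 payoff=0.0000 vs cont=3.9379 → 3.9379 [wait]  ⇒ S*(1)=-
t_0: node(0,0) S=100.1400 payoff=0.0000 vs cont=11.3774 → 11.3774 [wait]  ⇒ S*(0)=-

price = 11.3774
boundary = - - 68.7201 82.9556
tree:
11.3774
18.7219 3.9379
29.5799 7.7733 0.0000
41.3725 15.3444 0.0000 0.0000
51.1414 29.5799 0.0000 0.0000 0.0000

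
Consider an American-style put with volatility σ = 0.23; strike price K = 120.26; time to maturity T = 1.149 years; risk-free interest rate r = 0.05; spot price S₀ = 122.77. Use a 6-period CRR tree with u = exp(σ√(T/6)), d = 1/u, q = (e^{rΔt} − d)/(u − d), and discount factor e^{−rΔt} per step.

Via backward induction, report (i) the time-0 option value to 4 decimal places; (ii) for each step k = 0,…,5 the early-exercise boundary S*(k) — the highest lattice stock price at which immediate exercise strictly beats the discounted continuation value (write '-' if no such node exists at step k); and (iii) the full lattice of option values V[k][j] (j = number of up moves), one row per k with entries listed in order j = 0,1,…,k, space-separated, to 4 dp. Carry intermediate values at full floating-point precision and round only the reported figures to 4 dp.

Δt=0.19150, u=1.10589, d=0.90425, q=0.52257, disc=e^(-rΔt)=0.99047
k=6 terminal: V=max(K-S,0) → 53.1445 38.1784 19.8749 0.0000 0.0000 0.0000 0.0000
k=5: j=0 S=74.2223 intr=46.0377 cont=44.8917 V=46.0377[EX]; j=1 S=90.7732 intr=29.4868 cont=28.3408 V=29.4868[EX]; j=2 S=111.0147 intr=9.2453 cont=9.3984 V=9.3984[hold]; j=3 S=135.7700 intr=0.0000 cont=0.0000 V=0.0000[hold]; j=4 S=166.0455 intr=0.0000 cont=0.0000 V=0.0000[hold]; j=5 S=203.0721 intr=0.0000 cont=0.0000 V=0.0000[hold]  S*(5)=90.7732
k=4: j=0 S=82.0816 intr=38.1784 cont=37.0324 V=38.1784[EX]; j=1 S=100.3851 intr=19.8749 cont=18.8082 V=19.8749[EX]; j=2 S=122.7700 intr=0.0000 cont=4.4443 V=4.4443[hold]; j=3 S=150.1466 intr=0.0000 cont=0.0000 V=0.0000[hold]; j=4 S=183.6279 intr=0.0000 cont=0.0000 V=0.0000[hold]  S*(4)=100.3851
k=3: j=0 S=90.7732 intr=29.4868 cont=28.3408 V=29.4868[EX]; j=1 S=111.0147 intr=9.2453 cont=11.6988 V=11.6988[hold]; j=2 S=135.7700 intr=0.0000 cont=2.1016 V=2.1016[hold]; j=3 S=166.0455 intr=0.0000 cont=0.0000 V=0.0000[hold]  S*(3)=90.7732
k=2: j=0 S=100.3851 intr=19.8749 cont=19.9989 V=19.9989[hold]; j=1 S=122.7700 intr=0.0000 cont=6.6199 V=6.6199[hold]; j=2 S=150.1466 intr=0.0000 cont=0.9938 V=0.9938[hold]  S*(2)=-
k=1: j=0 S=111.0147 intr=9.2453 cont=12.8834 V=12.8834[hold]; j=1 S=135.7700 intr=0.0000 cont=3.6448 V=3.6448[hold]  S*(1)=-
k=0: j=0 S=122.7700 intr=0.0000 cont=7.9788 V=7.9788[hold]  S*(0)=-

price = 7.9788
boundary = - - - 90.7732 100.3851 90.7732
tree:
7.9788
12.8834 3.6448
19.9989 6.6199 0.9938
29.4868 11.6988 2.1016 0.0000
38.1784 19.8749 4.4443 0.0000 0.0000
46.0377 29.4868 9.3984 0.0000 0.0000 0.0000
53.1445 38.1784 19.8749 0.0000 0.0000 0.0000 0.0000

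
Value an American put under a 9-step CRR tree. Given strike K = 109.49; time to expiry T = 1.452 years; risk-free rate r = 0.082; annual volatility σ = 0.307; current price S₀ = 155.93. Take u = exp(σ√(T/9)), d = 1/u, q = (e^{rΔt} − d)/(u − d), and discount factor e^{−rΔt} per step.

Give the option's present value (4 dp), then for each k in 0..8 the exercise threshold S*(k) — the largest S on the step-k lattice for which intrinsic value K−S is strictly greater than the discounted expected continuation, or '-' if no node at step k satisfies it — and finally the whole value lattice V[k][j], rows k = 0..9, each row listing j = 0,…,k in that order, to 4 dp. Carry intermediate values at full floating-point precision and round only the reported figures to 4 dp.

params: Δt=0.16133 u=1.13124 d=0.88399 q=0.52307 e^(-rΔt)=0.98686
t_9 payoffs: 58.0914 43.7155 25.3187 1.7765 0.0000 0.0000 0.0000 0.0000 0.0000 0.0000
t_8: node(8,0) S=58.1440 payoff=51.3460 vs cont=49.9071 → 51.3460 [stop]  node(8,1) S=74.4065 payoff=35.0835 vs cont=33.6445 → 35.0835 [stop]  node(8,2) S=95.2176 payoff=14.2724 vs cont=12.8335 → 14.2724 [stop]  node(8,3) S=121.8494 payoff=0.0000 vs cont=0.8361 → 0.8361 [wait]  node(8,4) S=155.9300 payoff=0.0000 vs cont=0.0000 → 0.0000 [wait]  node(8,5) S=199.5427 payoff=0.0000 vs cont=0.0000 → 0.0000 [wait]  node(8,6) S=255.3537 payoff=0.0000 vs cont=0.0000 → 0.0000 [wait]  node(8,7) S=326.7747 payoff=0.0000 vs cont=0.0000 → 0.0000 [wait]  node(8,8) S=418.1717 payoff=0.0000 vs cont=0.0000 → 0.0000 [wait]  ⇒ S*(8)=95.2176
t_7: node(7,0) S=65.7745 payoff=43.7155 vs cont=42.2765 → 43.7155 [stop]  node(7,1) S=84.1713 payoff=25.3187 vs cont=23.8797 → 25.3187 [stop]  node(7,2) S=107.7135 payoff=1.7765 vs cont=7.1490 → 7.1490 [wait]  node(7,3) S=137.8404 payoff=0.0000 vs cont=0.3935 → 0.3935 [wait]  node(7,4) S=176.3936 payoff=0.0000 vs cont=0.0000 → 0.0000 [wait]  node(7,5) S=225.7299 payoff=0.0000 vs cont=0.0000 → 0.0000 [wait]  node(7,6) S=288.8652 payoff=0.0000 vs cont=0.0000 → 0.0000 [wait]  node(7,7) S=369.6592 payoff=0.0000 vs cont=0.0000 → 0.0000 [wait]  ⇒ S*(7)=84.1713
t_6: node(6,0) S=74.4065 payoff=35.0835 vs cont=33.6445 → 35.0835 [stop]  node(6,1) S=95.2176 payoff=14.2724 vs cont=15.6068 → 15.6068 [wait]  node(6,2) S=121.8494 payoff=0.0000 vs cont=3.5679 → 3.5679 [wait]  node(6,3) S=155.9300 payoff=0.0000 vs cont=0.1852 → 0.1852 [wait]  node(6,4) S=199.5427 payoff=0.0000 vs cont=0.0000 → 0.0000 [wait]  node(6,5) S=255.3537 payoff=0.0000 vs cont=0.0000 → 0.0000 [wait]  node(6,6) S=326.7747 payoff=0.0000 vs cont=0.0000 → 0.0000 [wait]  ⇒ S*(6)=74.4065
t_5: node(5,0) S=84.1713 payoff=25.3187 vs cont=24.5686 → 25.3187 [stop]  node(5,1) S=107.7135 payoff=1.7765 vs cont=9.1872 → 9.1872 [wait]  node(5,2) S=137.8404 payoff=0.0000 vs cont=1.7749 → 1.7749 [wait]  node(5,3) S=176.3936 payoff=0.0000 vs cont=0.0872 → 0.0872 [wait]  node(5,4) S=225.7299 payoff=0.0000 vs cont=0.0000 → 0.0000 [wait]  node(5,5) S=288.8652 payoff=0.0000 vs cont=0.0000 → 0.0000 [wait]  ⇒ S*(5)=84.1713
t_4: node(4,0) S=95.2176 payoff=14.2724 vs cont=16.6589 → 16.6589 [wait]  node(4,1) S=121.8494 payoff=0.0000 vs cont=5.2402 → 5.2402 [wait]  node(4,2) S=155.9300 payoff=0.0000 vs cont=0.8804 → 0.8804 [wait]  node(4,3) S=199.5427 payoff=0.0000 vs cont=0.0410 → 0.0410 [wait]  node(4,4) S=255.3537 payoff=0.0000 vs cont=0.0000 → 0.0000 [wait]  ⇒ S*(4)=-
t_3: node(3,0) S=107.7135 payoff=1.7765 vs cont=10.5456 → 10.5456 [wait]  node(3,1) S=137.8404 payoff=0.0000 vs cont=2.9208 → 2.9208 [wait]  node(3,2) S=176.3936 payoff=0.0000 vs cont=0.4355 → 0.4355 [wait]  node(3,3) S=225.7299 payoff=0.0000 vs cont=0.0193 → 0.0193 [wait]  ⇒ S*(3)=-
t_2: node(2,0) S=121.8494 payoff=0.0000 vs cont=6.4711 → 6.4711 [wait]  node(2,1) S=155.9300 payoff=0.0000 vs cont=1.5995 → 1.5995 [wait]  node(2,2) S=199.5427 payoff=0.0000 vs cont=0.2150 → 0.2150 [wait]  ⇒ S*(2)=-
t_1: node(1,0) S=137.8404 payoff=0.0000 vs cont=3.8714 → 3.8714 [wait]  node(1,1) S=176.3936 payoff=0.0000 vs cont=0.8638 → 0.8638 [wait]  ⇒ S*(1)=-
t_0: node(0,0) S=155.9300 payoff=0.0000 vs cont=2.2680 → 2.2680 [wait]  ⇒ S*(0)=-

price = 2.2680
boundary = - - - - - 84.1713 74.4065 84.1713 95.2176
tree:
2.2680
3.8714 0.8638
6.4711 1.5995 0.2150
10.5456 2.9208 0.4355 0.0193
16.6589 5.2402 0.8804 0.0410 0.0000
25.3187 9.1872 1.7749 0.0872 0.0000 0.0000
35.0835 15.6068 3.5679 0.1852 0.0000 0.0000 0.0000
43.7155 25.3187 7.1490 0.3935 0.0000 0.0000 0.0000 0.0000
51.3460 35.0835 14.2724 0.8361 0.0000 0.0000 0.0000 0.0000 0.0000
58.0914 43.7155 25.3187 1.7765 0.0000 0.0000 0.0000 0.0000 0.0000 0.0000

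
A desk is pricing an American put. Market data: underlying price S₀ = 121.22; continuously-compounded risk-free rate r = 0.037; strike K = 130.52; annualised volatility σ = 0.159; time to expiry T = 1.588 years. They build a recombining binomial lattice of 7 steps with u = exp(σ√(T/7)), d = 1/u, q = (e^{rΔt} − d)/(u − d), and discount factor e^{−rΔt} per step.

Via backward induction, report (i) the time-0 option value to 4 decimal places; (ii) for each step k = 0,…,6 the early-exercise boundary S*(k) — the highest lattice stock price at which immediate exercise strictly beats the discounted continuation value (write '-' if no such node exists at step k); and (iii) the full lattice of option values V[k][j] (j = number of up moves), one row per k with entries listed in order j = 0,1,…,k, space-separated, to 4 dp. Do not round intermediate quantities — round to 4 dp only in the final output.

Δt=0.22686, u=1.07867, d=0.92707, q=0.53667, disc=e^(-rΔt)=0.99164
k=7 terminal: V=max(K-S,0) → 59.1776 47.5107 33.9359 18.1411 0.0000 0.0000 0.0000 0.0000
k=6: j=0 S=76.9550 intr=53.5650 cont=52.4740 V=53.5650[EX]; j=1 S=89.5398 intr=40.9802 cont=39.8892 V=40.9802[EX]; j=2 S=104.1826 intr=26.3374 cont=25.2464 V=26.3374[EX]; j=3 S=121.2200 intr=9.3000 cont=8.3350 V=9.3000[EX]; j=4 S=141.0436 intr=0.0000 cont=0.0000 V=0.0000[hold]; j=5 S=164.1090 intr=0.0000 cont=0.0000 V=0.0000[hold]; j=6 S=190.9464 intr=0.0000 cont=0.0000 V=0.0000[hold]  S*(6)=121.2200
k=5: j=0 S=83.0093 intr=47.5107 cont=46.4198 V=47.5107[EX]; j=1 S=96.5841 intr=33.9359 cont=32.8449 V=33.9359[EX]; j=2 S=112.3789 intr=18.1411 cont=17.0501 V=18.1411[EX]; j=3 S=130.7567 intr=0.0000 cont=4.2729 V=4.2729[hold]; j=4 S=152.1398 intr=0.0000 cont=0.0000 V=0.0000[hold]; j=5 S=177.0198 intr=0.0000 cont=0.0000 V=0.0000[hold]  S*(5)=112.3789
k=4: j=0 S=89.5398 intr=40.9802 cont=39.8892 V=40.9802[EX]; j=1 S=104.1826 intr=26.3374 cont=25.2464 V=26.3374[EX]; j=2 S=121.2200 intr=9.3000 cont=10.6090 V=10.6090[hold]; j=3 S=141.0436 intr=0.0000 cont=1.9632 V=1.9632[hold]; j=4 S=164.1090 intr=0.0000 cont=0.0000 V=0.0000[hold]  S*(4)=104.1826
k=3: j=0 S=96.5841 intr=33.9359 cont=32.8449 V=33.9359[EX]; j=1 S=112.3789 intr=18.1411 cont=17.7468 V=18.1411[EX]; j=2 S=130.7567 intr=0.0000 cont=5.9191 V=5.9191[hold]; j=3 S=152.1398 intr=0.0000 cont=0.9020 V=0.9020[hold]  S*(3)=112.3789
k=2: j=0 S=104.1826 intr=26.3374 cont=25.2464 V=26.3374[EX]; j=1 S=121.2200 intr=9.3000 cont=11.4851 V=11.4851[hold]; j=2 S=141.0436 intr=0.0000 cont=3.1996 V=3.1996[hold]  S*(2)=104.1826
k=1: j=0 S=112.3789 intr=18.1411 cont=18.2130 V=18.2130[hold]; j=1 S=130.7567 intr=0.0000 cont=6.9796 V=6.9796[hold]  S*(1)=-
k=0: j=0 S=121.2200 intr=9.3000 cont=12.0825 V=12.0825[hold]  S*(0)=-

price = 12.0825
boundary = - - 104.1826 112.3789 104.1826 112.3789 121.2200
tree:
12.0825
18.2130 6.9796
26.3374 11.4851 3.1996
33.9359 18.1411 5.9191 0.9020
40.9802 26.3374 10.6090 1.9632 0.0000
47.5107 33.9359 18.1411 4.2729 0.0000 0.0000
53.5650 40.9802 26.3374 9.3000 0.0000 0.0000 0.0000
59.1776 47.5107 33.9359 18.1411 0.0000 0.0000 0.0000 0.0000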